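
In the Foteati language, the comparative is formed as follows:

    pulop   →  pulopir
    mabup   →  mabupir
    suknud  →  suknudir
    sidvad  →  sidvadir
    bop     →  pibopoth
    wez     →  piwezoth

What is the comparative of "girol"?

girolir

bop and pulop both end in -p yet inflect differently (pibopoth, pulopir), so the final letter is not what conditions the rule; the number of vowels is.
"girol" has 2 vowels. The stems with 2 vowels (sidvad → sidvadir, suknud → suknudir, pulop → pulopir) add -ir.
So girol → girolir.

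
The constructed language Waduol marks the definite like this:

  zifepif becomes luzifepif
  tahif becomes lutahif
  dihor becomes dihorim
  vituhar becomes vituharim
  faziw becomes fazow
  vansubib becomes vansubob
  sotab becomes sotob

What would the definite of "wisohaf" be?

zifepif and faziw both have last vowel 'i' yet inflect differently (luzifepif, fazow), so the last vowel is not what conditions the rule; the final letter is.
"wisohaf" ends in -f. The stems ending in -f (zifepif → luzifepif, tahif → lutahif) add the prefix lu-.
The other patterns: stems ending in -r add -im; stems ending in -b or -w change the last vowel to 'o'.
So wisohaf → luwisohaf.

luwisohaf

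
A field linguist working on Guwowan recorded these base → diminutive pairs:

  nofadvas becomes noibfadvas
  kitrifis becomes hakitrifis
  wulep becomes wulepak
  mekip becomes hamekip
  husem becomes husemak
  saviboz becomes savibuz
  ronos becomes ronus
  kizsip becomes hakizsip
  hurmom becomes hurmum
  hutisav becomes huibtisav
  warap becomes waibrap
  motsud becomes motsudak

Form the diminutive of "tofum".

"tofum" has last vowel 'u'. The one such stem in the data (motsud → motsudak) adds -ak, so the same rule applies.
So tofum → tofumak.

tofumak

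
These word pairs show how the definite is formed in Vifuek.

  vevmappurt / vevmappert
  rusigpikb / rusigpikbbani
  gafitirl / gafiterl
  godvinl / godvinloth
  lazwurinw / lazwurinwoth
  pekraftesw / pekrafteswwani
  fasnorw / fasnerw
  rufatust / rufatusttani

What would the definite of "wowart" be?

"wowart" has second-to-last letter 'r'. The stems whose second-to-last letter is 'r' (vevmappurt → vevmappert, fasnorw → fasnerw, gafitirl → gafiterl) change the last vowel to 'e'.
The other patterns: stems whose second-to-last letter is 'n' add -oth; stems whose second-to-last letter is 'k' or 's' double the final consonant and add -ani.
So wowart → wowert.

wowert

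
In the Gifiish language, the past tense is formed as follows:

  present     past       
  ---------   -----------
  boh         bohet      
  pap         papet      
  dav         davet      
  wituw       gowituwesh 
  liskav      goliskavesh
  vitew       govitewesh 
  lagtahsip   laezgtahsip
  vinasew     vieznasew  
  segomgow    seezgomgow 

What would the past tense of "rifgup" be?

dav and liskav both end in -v yet inflect differently (davet, goliskavesh), so the final letter is not what conditions the rule; the number of vowels is.
"rifgup" has 2 vowels. The stems with 2 vowels (wituw → gowituwesh, liskav → goliskavesh, vitew → govitewesh) add go- … -esh around the stem.
The other patterns: stems with 1 vowel add -et; stems with 3 vowels insert -ez- after the first vowel.
So rifgup → gorifgupesh.

gorifgupesh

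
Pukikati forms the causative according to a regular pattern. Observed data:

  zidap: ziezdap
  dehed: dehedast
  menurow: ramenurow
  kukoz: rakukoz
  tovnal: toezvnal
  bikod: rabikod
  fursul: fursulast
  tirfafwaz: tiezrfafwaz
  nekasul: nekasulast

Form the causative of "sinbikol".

rasinbikol

"sinbikol" has last vowel 'o'. The stems whose last vowel is 'o' (kukoz → rakukoz, menurow → ramenurow, bikod → rabikod) add the prefix ra-.
So sinbikol → rasinbikol.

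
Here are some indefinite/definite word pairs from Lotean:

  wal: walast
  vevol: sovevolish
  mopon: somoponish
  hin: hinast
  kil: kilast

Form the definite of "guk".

gukast

hin and mopon both end in -n yet inflect differently (hinast, somoponish), so the final letter is not what conditions the rule; the number of vowels is.
"guk" has 1 vowel. The stems with 1 vowel (hin → hinast, kil → kilast, wal → walast) add -ast.
The other pattern: stems with 2 vowels add so- … -ish around the stem.
So guk → gukast.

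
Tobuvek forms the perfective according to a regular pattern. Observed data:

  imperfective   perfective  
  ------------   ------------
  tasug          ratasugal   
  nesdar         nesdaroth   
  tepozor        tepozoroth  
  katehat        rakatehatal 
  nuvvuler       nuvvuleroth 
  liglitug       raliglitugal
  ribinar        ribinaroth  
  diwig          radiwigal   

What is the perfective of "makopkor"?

"makopkor" ends in -r. The stems ending in -r (tepozor → tepozoroth, nuvvuler → nuvvuleroth, ribinar → ribinaroth) add -oth.
The other pattern: stems ending in -g or -t add ra- … -al around the stem.
So makopkor → makopkoroth.

makopkoroth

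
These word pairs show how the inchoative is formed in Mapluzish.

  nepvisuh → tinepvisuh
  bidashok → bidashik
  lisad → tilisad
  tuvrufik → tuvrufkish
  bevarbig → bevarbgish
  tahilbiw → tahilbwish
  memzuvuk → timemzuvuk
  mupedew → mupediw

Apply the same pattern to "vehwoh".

"vehwoh" has last vowel 'o'. The one such stem in the data (bidashok → bidashik) changes the last vowel to 'i' (as does mupedew), so the same rule applies.
The other patterns: stems whose last vowel is 'a' or 'u' add the prefix ti-; stems whose last vowel is 'i' delete the last vowel and add -ish.
So vehwoh → vehwih.

vehwih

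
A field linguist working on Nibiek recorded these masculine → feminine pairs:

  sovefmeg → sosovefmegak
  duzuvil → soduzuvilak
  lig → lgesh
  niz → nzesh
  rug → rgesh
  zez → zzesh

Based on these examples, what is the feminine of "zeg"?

zgesh

"zeg" has 1 vowel. The stems with 1 vowel (zez → zzesh, lig → lgesh, niz → nzesh) delete the last vowel and add -esh.
The other pattern: stems with 3 vowels add so- … -ak around the stem.
So zeg → zgesh.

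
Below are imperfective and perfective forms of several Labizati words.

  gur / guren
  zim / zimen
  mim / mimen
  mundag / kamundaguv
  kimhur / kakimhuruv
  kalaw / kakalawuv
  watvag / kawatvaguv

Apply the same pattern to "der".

gur and kimhur both end in -r yet inflect differently (guren, kakimhuruv), so the final letter is not what conditions the rule; the number of vowels is.
"der" has 1 vowel. The stems with 1 vowel (gur → guren, zim → zimen, mim → mimen) add -en.
So der → deren.

deren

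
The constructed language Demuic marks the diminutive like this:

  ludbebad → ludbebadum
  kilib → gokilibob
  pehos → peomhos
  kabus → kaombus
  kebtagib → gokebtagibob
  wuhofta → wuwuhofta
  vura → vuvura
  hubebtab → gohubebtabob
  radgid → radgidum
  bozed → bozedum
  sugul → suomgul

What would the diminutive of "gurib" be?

goguribob

hubebtab and ludbebad both have last vowel 'a' yet inflect differently (gohubebtabob, ludbebadum), so the last vowel is not what conditions the rule; the final letter is.
"gurib" ends in -b. The stems ending in -b (kilib → gokilibob, hubebtab → gohubebtabob, kebtagib → gokebtagibob) add go- … -ob around the stem.
So gurib → goguribob.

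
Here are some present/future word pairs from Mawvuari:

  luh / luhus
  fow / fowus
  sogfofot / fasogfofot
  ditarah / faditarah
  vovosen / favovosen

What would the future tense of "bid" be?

bidus

luh and ditarah both end in -h yet inflect differently (luhus, faditarah), so the final letter is not what conditions the rule; the number of vowels is.
"bid" has 1 vowel. The stems with 1 vowel (luh → luhus, fow → fowus) add -us.
The other pattern: stems with 3 vowels add the prefix fa-.
So bid → bidus.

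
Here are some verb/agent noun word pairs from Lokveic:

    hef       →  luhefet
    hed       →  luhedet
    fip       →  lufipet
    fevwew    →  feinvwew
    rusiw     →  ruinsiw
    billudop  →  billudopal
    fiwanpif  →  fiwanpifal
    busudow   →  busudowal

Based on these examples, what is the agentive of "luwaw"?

luinwaw

"luwaw" has 2 vowels. The stems with 2 vowels (fevwew → feinvwew, rusiw → ruinsiw) insert -in- after the first vowel.
So luwaw → luinwaw.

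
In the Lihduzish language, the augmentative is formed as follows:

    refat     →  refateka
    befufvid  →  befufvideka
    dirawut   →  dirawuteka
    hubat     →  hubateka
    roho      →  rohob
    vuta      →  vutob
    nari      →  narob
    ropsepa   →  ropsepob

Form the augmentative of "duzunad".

duzunadeka

"duzunad" ends in a consonant. The stems ending in a consonant (refat → refateka, befufvid → befufvideka, dirawut → dirawuteka) add -eka.
So duzunad → duzunadeka.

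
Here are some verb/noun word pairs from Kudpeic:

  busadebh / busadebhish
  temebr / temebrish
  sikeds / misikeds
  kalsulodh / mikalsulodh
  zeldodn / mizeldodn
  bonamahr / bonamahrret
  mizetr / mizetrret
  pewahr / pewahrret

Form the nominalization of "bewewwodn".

mibewewwodn

busadebh and kalsulodh both end in -h yet inflect differently (busadebhish, mikalsulodh), so the final letter is not what conditions the rule; the second-to-last letter is.
"bewewwodn" has second-to-last letter 'd'. The stems whose second-to-last letter is 'd' (sikeds → misikeds, kalsulodh → mikalsulodh, zeldodn → mizeldodn) add the prefix mi-.
So bewewwodn → mibewewwodn.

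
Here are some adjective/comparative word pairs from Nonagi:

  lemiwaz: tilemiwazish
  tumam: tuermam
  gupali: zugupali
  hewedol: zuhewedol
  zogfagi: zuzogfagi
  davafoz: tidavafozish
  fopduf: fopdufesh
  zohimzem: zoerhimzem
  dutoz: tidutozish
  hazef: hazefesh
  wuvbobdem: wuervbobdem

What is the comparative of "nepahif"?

nepahifesh

davafoz and hewedol both have last vowel 'o' yet inflect differently (tidavafozish, zuhewedol), so the last vowel is not what conditions the rule; the final letter is.
"nepahif" ends in -f. The stems ending in -f (fopduf → fopdufesh, hazef → hazefesh) add -esh.
So nepahif → nepahifesh.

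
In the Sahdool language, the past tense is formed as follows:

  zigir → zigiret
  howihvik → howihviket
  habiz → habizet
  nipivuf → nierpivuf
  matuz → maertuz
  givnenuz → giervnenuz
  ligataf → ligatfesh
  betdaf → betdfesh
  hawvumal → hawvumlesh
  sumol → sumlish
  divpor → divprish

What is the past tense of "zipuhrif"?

zipuhrifet

"zipuhrif" has last vowel 'i'. The stems whose last vowel is 'i' (zigir → zigiret, howihvik → howihviket, habiz → habizet) add -et.
The other patterns: stems whose last vowel is 'u' insert -er- after the first vowel; stems whose last vowel is 'a' delete the last vowel and add -esh; stems whose last vowel is 'o' delete the last vowel and add -ish.
So zipuhrif → zipuhrifet.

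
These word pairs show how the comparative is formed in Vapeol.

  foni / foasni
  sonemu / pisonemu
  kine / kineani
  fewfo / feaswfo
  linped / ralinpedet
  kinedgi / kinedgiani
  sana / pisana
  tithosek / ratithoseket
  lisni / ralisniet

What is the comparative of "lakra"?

ralakraet

kinedgi and lisni both end in -i yet inflect differently (kinedgiani, ralisniet), so the final letter is not what conditions the rule; the first letter is.
"lakra" begins with l-. The stems beginning with l- (lisni → ralisniet, linped → ralinpedet) add ra- … -et around the stem.
The other patterns: stems beginning with s- add the prefix pi-; stems beginning with k- add -ani; stems beginning with f- insert -as- after the first vowel.
So lakra → ralakraet.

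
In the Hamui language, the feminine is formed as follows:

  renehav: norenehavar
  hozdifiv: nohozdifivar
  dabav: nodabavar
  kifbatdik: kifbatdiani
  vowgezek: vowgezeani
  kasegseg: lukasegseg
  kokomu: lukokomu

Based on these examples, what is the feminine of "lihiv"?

nolihivar

"lihiv" ends in -v. The stems ending in -v (renehav → norenehavar, hozdifiv → nohozdifivar, dabav → nodabavar) add no- … -ar around the stem.
So lihiv → nolihivar.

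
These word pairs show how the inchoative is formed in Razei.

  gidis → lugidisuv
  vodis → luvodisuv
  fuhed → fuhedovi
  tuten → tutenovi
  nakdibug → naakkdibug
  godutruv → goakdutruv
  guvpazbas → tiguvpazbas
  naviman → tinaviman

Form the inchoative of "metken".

metkenovi

gidis and guvpazbas both end in -s yet inflect differently (lugidisuv, tiguvpazbas), so the final letter is not what conditions the rule; the last vowel is.
"metken" has last vowel 'e'. The stems whose last vowel is 'e' (fuhed → fuhedovi, tuten → tutenovi) add -ovi.
The other patterns: stems whose last vowel is 'i' add lu- … -uv around the stem; stems whose last vowel is 'u' insert -ak- after the first vowel; stems whose last vowel is 'a' add the prefix ti-.
So metken → metkenovi.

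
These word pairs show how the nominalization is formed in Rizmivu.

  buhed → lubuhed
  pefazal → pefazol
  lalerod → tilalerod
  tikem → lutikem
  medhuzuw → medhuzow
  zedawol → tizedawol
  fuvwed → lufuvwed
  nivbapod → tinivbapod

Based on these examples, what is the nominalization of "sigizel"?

lusigizel

nivbapod and fuvwed both end in -d yet inflect differently (tinivbapod, lufuvwed), so the final letter is not what conditions the rule; the last vowel is.
"sigizel" has last vowel 'e'. The stems whose last vowel is 'e' (fuvwed → lufuvwed, buhed → lubuhed, tikem → lutikem) add the prefix lu-.
The other patterns: stems whose last vowel is 'o' add the prefix ti-; stems whose last vowel is 'a' or 'u' change the last vowel to 'o'.
So sigizel → lusigizel.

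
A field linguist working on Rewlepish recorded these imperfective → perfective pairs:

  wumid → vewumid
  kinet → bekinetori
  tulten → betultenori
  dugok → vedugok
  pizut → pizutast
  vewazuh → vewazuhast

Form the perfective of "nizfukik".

venizfukik

kinet and pizut both end in -t yet inflect differently (bekinetori, pizutast), so the final letter is not what conditions the rule; the last vowel is.
"nizfukik" has last vowel 'i'. The one such stem in the data (wumid → vewumid) adds the prefix ve-, so the same rule applies.
The other patterns: stems whose last vowel is 'e' add be- … -ori around the stem; stems whose last vowel is 'u' add -ast.
So nizfukik → venizfukik.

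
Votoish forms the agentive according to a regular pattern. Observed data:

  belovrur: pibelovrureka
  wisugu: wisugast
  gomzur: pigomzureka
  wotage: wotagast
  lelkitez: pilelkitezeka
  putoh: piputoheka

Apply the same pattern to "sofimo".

sofimast

wisugu and gomzur both have last vowel 'u' yet inflect differently (wisugast, pigomzureka), so the last vowel is not what conditions the rule; whether the stem ends in a vowel or a consonant is.
"sofimo" ends in a vowel. The stems ending in a vowel (wotage → wotagast, wisugu → wisugast) drop the final letter and add -ast.
So sofimo → sofimast.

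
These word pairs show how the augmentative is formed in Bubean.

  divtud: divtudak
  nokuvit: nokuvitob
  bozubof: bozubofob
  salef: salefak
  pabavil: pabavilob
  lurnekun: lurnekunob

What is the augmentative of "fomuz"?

fomuzak

salef and bozubof both end in -f yet inflect differently (salefak, bozubofob), so the final letter is not what conditions the rule; the number of vowels is.
"fomuz" has 2 vowels. The stems with 2 vowels (divtud → divtudak, salef → salefak) add -ak.
So fomuz → fomuzak.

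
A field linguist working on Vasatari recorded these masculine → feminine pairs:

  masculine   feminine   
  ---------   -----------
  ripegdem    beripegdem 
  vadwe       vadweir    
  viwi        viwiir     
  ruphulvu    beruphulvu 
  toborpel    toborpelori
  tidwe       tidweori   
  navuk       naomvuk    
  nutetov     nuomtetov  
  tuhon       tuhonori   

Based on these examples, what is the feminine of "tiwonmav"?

tiwonmavori

tidwe and vadwe both end in -e yet inflect differently (tidweori, vadweir), so the final letter is not what conditions the rule; the first letter is.
"tiwonmav" begins with t-. The stems beginning with t- (tidwe → tidweori, toborpel → toborpelori, tuhon → tuhonori) add -ori.
The other patterns: stems beginning with r- add the prefix be-; stems beginning with n- insert -om- after the first vowel; stems beginning with v- add -ir.
So tiwonmav → tiwonmavori.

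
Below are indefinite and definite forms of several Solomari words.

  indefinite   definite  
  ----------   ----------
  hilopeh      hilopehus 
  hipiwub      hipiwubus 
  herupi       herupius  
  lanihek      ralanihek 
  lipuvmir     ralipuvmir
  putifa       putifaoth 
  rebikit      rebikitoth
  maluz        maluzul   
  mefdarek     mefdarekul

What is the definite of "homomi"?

lanihek and mefdarek both end in -k yet inflect differently (ralanihek, mefdarekul), so the final letter is not what conditions the rule; the first letter is.
"homomi" begins with h-. The stems beginning with h- (hilopeh → hilopehus, hipiwub → hipiwubus, herupi → herupius) add -us.
The other patterns: stems beginning with l- add the prefix ra-; stems beginning with p- or r- add -oth; stems beginning with m- add -ul.
So homomi → homomius.

homomius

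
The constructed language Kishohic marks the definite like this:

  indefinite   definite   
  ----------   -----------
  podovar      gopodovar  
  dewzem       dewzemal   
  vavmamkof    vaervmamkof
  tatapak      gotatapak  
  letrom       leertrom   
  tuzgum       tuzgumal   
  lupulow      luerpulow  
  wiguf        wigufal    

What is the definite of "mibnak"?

gomibnak

letrom and dewzem both end in -m yet inflect differently (leertrom, dewzemal), so the final letter is not what conditions the rule; the last vowel is.
"mibnak" has last vowel 'a'. The stems whose last vowel is 'a' (podovar → gopodovar, tatapak → gotatapak) add the prefix go-.
So mibnak → gomibnak.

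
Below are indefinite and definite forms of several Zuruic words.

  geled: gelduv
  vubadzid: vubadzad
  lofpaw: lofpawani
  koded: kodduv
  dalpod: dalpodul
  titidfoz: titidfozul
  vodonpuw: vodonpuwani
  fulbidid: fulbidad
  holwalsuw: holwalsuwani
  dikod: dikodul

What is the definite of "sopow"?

sopowul

"sopow" has last vowel 'o'. The stems whose last vowel is 'o' (dikod → dikodul, titidfoz → titidfozul, dalpod → dalpodul) add -ul.
So sopow → sopowul.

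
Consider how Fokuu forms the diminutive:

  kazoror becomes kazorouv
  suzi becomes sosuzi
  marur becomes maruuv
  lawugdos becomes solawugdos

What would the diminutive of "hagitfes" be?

kazoror and lawugdos both have last vowel 'o' yet inflect differently (kazorouv, solawugdos), so the last vowel is not what conditions the rule; the final letter is.
"hagitfes" ends in -s. The one such stem in the data (lawugdos → solawugdos) adds the prefix so-, so the same rule applies.
The other pattern: stems ending in -r drop the final letter and add -uv.
So hagitfes → sohagitfes.

sohagitfes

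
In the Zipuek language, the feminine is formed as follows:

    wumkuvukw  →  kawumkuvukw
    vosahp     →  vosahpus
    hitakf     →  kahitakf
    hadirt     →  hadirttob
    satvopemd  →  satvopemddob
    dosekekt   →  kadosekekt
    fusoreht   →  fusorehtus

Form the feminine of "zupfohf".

dosekekt and fusoreht both end in -t yet inflect differently (kadosekekt, fusorehtus), so the final letter is not what conditions the rule; the second-to-last letter is.
"zupfohf" has second-to-last letter 'h'. The stems whose second-to-last letter is 'h' (vosahp → vosahpus, fusoreht → fusorehtus) add -us.
The other patterns: stems whose second-to-last letter is 'k' add the prefix ka-; stems whose second-to-last letter is 'm' or 'r' double the final consonant and add -ob.
So zupfohf → zupfohfus.

zupfohfus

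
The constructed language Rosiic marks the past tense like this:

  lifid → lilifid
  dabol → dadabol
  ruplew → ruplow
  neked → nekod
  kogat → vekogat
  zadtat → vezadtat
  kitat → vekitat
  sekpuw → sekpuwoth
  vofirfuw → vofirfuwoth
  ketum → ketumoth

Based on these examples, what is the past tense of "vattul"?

vattuloth

lifid and neked both end in -d yet inflect differently (lilifid, nekod), so the final letter is not what conditions the rule; the last vowel is.
"vattul" has last vowel 'u'. The stems whose last vowel is 'u' (sekpuw → sekpuwoth, vofirfuw → vofirfuwoth, ketum → ketumoth) add -oth.
So vattul → vattuloth.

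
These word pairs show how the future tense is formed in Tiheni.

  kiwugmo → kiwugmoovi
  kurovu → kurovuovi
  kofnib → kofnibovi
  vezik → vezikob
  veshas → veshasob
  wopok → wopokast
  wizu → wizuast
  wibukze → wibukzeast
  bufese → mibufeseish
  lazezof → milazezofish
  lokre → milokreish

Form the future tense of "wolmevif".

vezik and wopok both end in -k yet inflect differently (vezikob, wopokast), so the final letter is not what conditions the rule; the first letter is.
"wolmevif" begins with w-. The stems beginning with w- (wopok → wopokast, wizu → wizuast, wibukze → wibukzeast) add -ast.
The other patterns: stems beginning with k- add -ovi; stems beginning with v- add -ob; stems beginning with b- or l- add mi- … -ish around the stem.
So wolmevif → wolmevifast.

wolmevifast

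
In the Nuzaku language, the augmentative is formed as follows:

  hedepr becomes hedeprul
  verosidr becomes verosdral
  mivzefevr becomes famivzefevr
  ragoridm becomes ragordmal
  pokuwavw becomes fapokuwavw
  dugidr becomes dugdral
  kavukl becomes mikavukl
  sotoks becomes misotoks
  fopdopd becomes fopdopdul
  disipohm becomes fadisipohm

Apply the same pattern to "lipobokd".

hedepr and dugidr both end in -r yet inflect differently (hedeprul, dugdral), so the final letter is not what conditions the rule; the second-to-last letter is.
"lipobokd" has second-to-last letter 'k'. The stems whose second-to-last letter is 'k' (kavukl → mikavukl, sotoks → misotoks) add the prefix mi-.
The other patterns: stems whose second-to-last letter is 'p' add -ul; stems whose second-to-last letter is 'd' delete the last vowel and add -al; stems whose second-to-last letter is 'h' or 'v' add the prefix fa-.
So lipobokd → milipobokd.

milipobokd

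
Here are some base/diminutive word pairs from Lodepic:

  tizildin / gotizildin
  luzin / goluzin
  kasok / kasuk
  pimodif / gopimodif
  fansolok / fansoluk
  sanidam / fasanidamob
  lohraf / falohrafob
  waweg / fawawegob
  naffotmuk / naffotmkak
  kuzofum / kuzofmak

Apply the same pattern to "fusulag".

kasok and naffotmuk both end in -k yet inflect differently (kasuk, naffotmkak), so the final letter is not what conditions the rule; the last vowel is.
"fusulag" has last vowel 'a'. The stems whose last vowel is 'a' (lohraf → falohrafob, sanidam → fasanidamob) add fa- … -ob around the stem.
So fusulag → fafusulagob.

fafusulagob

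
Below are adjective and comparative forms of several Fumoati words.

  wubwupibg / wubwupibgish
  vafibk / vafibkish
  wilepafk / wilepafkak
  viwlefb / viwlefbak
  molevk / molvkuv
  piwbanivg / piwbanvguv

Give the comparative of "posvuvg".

vafibk and wilepafk both end in -k yet inflect differently (vafibkish, wilepafkak), so the final letter is not what conditions the rule; the second-to-last letter is.
"posvuvg" has second-to-last letter 'v'. The stems whose second-to-last letter is 'v' (molevk → molvkuv, piwbanivg → piwbanvguv) delete the last vowel and add -uv.
The other patterns: stems whose second-to-last letter is 'b' add -ish; stems whose second-to-last letter is 'f' add -ak.
So posvuvg → posvvguv.

posvvguv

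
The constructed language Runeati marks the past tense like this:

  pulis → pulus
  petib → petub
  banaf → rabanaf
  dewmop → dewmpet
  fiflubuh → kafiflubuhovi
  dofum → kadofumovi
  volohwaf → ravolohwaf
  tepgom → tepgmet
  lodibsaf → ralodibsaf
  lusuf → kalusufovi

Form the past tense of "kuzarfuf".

dofum and tepgom both end in -m yet inflect differently (kadofumovi, tepgmet), so the final letter is not what conditions the rule; the last vowel is.
"kuzarfuf" has last vowel 'u'. The stems whose last vowel is 'u' (dofum → kadofumovi, lusuf → kalusufovi, fiflubuh → kafiflubuhovi) add ka- … -ovi around the stem.
The other patterns: stems whose last vowel is 'o' delete the last vowel and add -et; stems whose last vowel is 'a' add the prefix ra-; stems whose last vowel is 'i' change the last vowel to 'u'.
So kuzarfuf → kakuzarfufovi.

kakuzarfufovi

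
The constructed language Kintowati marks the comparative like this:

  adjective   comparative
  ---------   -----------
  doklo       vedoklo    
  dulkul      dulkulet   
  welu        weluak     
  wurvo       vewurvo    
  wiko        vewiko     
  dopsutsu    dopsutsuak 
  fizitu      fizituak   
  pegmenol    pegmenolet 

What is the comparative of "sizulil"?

sizulilet

wurvo and pegmenol both have last vowel 'o' yet inflect differently (vewurvo, pegmenolet), so the last vowel is not what conditions the rule; the final letter is.
"sizulil" ends in -l. The stems ending in -l (pegmenol → pegmenolet, dulkul → dulkulet) add -et.
So sizulil → sizulilet.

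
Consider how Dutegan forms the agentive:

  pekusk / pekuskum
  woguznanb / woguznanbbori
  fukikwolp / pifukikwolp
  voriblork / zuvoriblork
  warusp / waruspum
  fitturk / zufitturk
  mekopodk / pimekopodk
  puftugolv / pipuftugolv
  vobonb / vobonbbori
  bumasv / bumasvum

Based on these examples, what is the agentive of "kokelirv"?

"kokelirv" has second-to-last letter 'r'. The stems whose second-to-last letter is 'r' (fitturk → zufitturk, voriblork → zuvoriblork) add the prefix zu-.
So kokelirv → zukokelirv.

zukokelirv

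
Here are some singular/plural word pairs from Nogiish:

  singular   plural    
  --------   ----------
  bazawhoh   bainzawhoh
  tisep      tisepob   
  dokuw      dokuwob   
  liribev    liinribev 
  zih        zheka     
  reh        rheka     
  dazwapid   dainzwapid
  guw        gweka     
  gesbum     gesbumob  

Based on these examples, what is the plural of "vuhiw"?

"vuhiw" has 2 vowels. The stems with 2 vowels (gesbum → gesbumob, tisep → tisepob, dokuw → dokuwob) add -ob.
The other patterns: stems with 1 vowel delete the last vowel and add -eka; stems with 3 vowels insert -in- after the first vowel.
So vuhiw → vuhiwob.

vuhiwob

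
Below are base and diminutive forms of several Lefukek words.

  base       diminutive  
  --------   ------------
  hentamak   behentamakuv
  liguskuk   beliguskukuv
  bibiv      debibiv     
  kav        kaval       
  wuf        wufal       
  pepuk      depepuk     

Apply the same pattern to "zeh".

kav and bibiv both end in -v yet inflect differently (kaval, debibiv), so the final letter is not what conditions the rule; the number of vowels is.
"zeh" has 1 vowel. The stems with 1 vowel (kav → kaval, wuf → wufal) add -al.
The other patterns: stems with 2 vowels add the prefix de-; stems with 3 vowels add be- … -uv around the stem.
So zeh → zehal.

zehal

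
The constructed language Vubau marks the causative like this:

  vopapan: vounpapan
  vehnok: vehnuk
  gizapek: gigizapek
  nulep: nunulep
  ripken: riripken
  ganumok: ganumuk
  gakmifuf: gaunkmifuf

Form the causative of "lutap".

luuntap

"lutap" has last vowel 'a'. The one such stem in the data (vopapan → vounpapan) inserts -un- after the first vowel (as does gakmifuf), so the same rule applies.
So lutap → luuntap.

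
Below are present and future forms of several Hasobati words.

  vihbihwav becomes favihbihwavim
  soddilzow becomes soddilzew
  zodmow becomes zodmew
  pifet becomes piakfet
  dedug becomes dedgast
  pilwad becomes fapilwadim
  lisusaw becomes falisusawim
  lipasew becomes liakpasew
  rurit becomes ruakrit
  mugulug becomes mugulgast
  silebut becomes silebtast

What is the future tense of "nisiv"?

lipasew and lisusaw both end in -w yet inflect differently (liakpasew, falisusawim), so the final letter is not what conditions the rule; the last vowel is.
"nisiv" has last vowel 'i'. The one such stem in the data (rurit → ruakrit) inserts -ak- after the first vowel (as do lipasew, pifet), so the same rule applies.
The other patterns: stems whose last vowel is 'a' add fa- … -im around the stem; stems whose last vowel is 'o' change the last vowel to 'e'; stems whose last vowel is 'u' delete the last vowel and add -ast.
So nisiv → niaksiv.

niaksiv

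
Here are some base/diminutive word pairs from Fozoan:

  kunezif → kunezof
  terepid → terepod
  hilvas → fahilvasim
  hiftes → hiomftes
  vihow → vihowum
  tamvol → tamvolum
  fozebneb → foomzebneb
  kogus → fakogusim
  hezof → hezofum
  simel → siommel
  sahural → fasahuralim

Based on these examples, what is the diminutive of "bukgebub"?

simel and tamvol both end in -l yet inflect differently (siommel, tamvolum), so the final letter is not what conditions the rule; the last vowel is.
"bukgebub" has last vowel 'u'. The one such stem in the data (kogus → fakogusim) adds fa- … -im around the stem, so the same rule applies.
So bukgebub → fabukgebubim.

fabukgebubim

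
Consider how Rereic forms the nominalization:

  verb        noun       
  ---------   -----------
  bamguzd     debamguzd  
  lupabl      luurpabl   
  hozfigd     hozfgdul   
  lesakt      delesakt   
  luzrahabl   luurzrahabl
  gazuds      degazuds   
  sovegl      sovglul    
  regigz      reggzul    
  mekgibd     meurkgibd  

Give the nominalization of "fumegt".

fumgtul

luzrahabl and sovegl both end in -l yet inflect differently (luurzrahabl, sovglul), so the final letter is not what conditions the rule; the second-to-last letter is.
"fumegt" has second-to-last letter 'g'. The stems whose second-to-last letter is 'g' (sovegl → sovglul, regigz → reggzul, hozfigd → hozfgdul) delete the last vowel and add -ul.
So fumegt → fumgtul.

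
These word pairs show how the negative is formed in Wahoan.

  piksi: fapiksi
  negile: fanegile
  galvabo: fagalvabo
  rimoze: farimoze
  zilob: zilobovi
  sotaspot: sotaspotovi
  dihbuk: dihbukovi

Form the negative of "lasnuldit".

lasnulditovi

sotaspot and galvabo both have last vowel 'o' yet inflect differently (sotaspotovi, fagalvabo), so the last vowel is not what conditions the rule; whether the stem ends in a vowel or a consonant is.
"lasnuldit" ends in a consonant. The stems ending in a consonant (sotaspot → sotaspotovi, zilob → zilobovi, dihbuk → dihbukovi) add -ovi.
So lasnuldit → lasnulditovi.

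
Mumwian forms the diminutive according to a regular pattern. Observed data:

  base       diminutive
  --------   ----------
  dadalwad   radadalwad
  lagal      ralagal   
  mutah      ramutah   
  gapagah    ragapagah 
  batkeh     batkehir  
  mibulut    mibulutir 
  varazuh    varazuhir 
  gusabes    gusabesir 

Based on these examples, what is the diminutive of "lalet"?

laletir

"lalet" has last vowel 'e'. The stems whose last vowel is 'e' (gusabes → gusabesir, batkeh → batkehir) add -ir.
The other pattern: stems whose last vowel is 'a' add the prefix ra-.
So lalet → laletir.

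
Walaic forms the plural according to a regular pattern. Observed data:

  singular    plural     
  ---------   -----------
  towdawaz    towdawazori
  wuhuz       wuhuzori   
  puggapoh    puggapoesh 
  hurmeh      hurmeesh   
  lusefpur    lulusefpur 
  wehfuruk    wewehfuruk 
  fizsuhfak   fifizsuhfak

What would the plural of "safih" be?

safiesh

wuhuz and lusefpur both have last vowel 'u' yet inflect differently (wuhuzori, lulusefpur), so the last vowel is not what conditions the rule; the final letter is.
"safih" ends in -h. The stems ending in -h (puggapoh → puggapoesh, hurmeh → hurmeesh) drop the final letter and add -esh.
The other patterns: stems ending in -z add -ori; stems ending in -k or -r repeat the first consonant+vowel as a prefix.
So safih → safiesh.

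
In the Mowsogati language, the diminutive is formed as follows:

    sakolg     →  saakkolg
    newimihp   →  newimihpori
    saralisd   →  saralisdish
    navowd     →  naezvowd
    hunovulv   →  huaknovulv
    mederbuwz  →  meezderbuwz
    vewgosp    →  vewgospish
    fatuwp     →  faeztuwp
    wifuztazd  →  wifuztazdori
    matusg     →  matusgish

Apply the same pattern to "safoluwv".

saezfoluwv

fatuwp and vewgosp both end in -p yet inflect differently (faeztuwp, vewgospish), so the final letter is not what conditions the rule; the second-to-last letter is.
"safoluwv" has second-to-last letter 'w'. The stems whose second-to-last letter is 'w' (navowd → naezvowd, mederbuwz → meezderbuwz, fatuwp → faeztuwp) insert -ez- after the first vowel.
So safoluwv → saezfoluwv.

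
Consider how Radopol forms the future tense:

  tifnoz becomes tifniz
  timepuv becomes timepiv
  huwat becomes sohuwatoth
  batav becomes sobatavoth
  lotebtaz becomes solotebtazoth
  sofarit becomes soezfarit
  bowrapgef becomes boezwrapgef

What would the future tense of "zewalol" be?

zewalil

"zewalol" has last vowel 'o'. The one such stem in the data (tifnoz → tifniz) changes the last vowel to 'i' (as does timepuv), so the same rule applies.
So zewalol → zewalil.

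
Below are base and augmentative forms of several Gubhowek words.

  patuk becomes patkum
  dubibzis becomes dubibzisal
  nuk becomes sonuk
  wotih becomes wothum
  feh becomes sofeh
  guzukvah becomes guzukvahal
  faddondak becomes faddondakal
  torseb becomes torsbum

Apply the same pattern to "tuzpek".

feh and wotih both end in -h yet inflect differently (sofeh, wothum), so the final letter is not what conditions the rule; the number of vowels is.
"tuzpek" has 2 vowels. The stems with 2 vowels (wotih → wothum, patuk → patkum, torseb → torsbum) delete the last vowel and add -um.
The other patterns: stems with 1 vowel add the prefix so-; stems with 3 vowels add -al.
So tuzpek → tuzpkum.

tuzpkum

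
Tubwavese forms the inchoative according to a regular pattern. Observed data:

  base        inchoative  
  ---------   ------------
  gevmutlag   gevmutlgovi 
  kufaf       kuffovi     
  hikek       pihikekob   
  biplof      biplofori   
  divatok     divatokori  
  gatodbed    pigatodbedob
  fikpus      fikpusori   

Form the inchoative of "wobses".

piwobsesob

"wobses" has last vowel 'e'. The stems whose last vowel is 'e' (gatodbed → pigatodbedob, hikek → pihikekob) add pi- … -ob around the stem.
The other patterns: stems whose last vowel is 'o' or 'u' add -ori; stems whose last vowel is 'a' delete the last vowel and add -ovi.
So wobses → piwobsesob.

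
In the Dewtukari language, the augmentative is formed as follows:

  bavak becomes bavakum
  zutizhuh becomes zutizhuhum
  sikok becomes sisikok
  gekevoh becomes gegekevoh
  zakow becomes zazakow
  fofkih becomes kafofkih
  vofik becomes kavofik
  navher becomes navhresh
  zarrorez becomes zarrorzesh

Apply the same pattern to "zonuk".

bavak and sikok both end in -k yet inflect differently (bavakum, sisikok), so the final letter is not what conditions the rule; the last vowel is.
"zonuk" has last vowel 'u'. The one such stem in the data (zutizhuh → zutizhuhum) adds -um, so the same rule applies.
The other patterns: stems whose last vowel is 'o' repeat the first consonant+vowel as a prefix; stems whose last vowel is 'i' add the prefix ka-; stems whose last vowel is 'e' delete the last vowel and add -esh.
So zonuk → zonukum.

zonukum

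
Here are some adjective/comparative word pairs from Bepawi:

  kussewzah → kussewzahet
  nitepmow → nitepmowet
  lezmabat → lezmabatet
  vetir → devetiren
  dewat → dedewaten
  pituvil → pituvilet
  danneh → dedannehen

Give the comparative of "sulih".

dewat and lezmabat both end in -t yet inflect differently (dedewaten, lezmabatet), so the final letter is not what conditions the rule; the number of vowels is.
"sulih" has 2 vowels. The stems with 2 vowels (danneh → dedannehen, vetir → devetiren, dewat → dedewaten) add de- … -en around the stem.
So sulih → desulihen.

desulihen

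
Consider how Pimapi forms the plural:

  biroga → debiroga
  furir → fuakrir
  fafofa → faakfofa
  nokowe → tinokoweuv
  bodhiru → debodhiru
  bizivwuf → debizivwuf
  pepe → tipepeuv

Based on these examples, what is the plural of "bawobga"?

"bawobga" begins with b-. The stems beginning with b- (bodhiru → debodhiru, bizivwuf → debizivwuf, biroga → debiroga) add the prefix de-.
So bawobga → debawobga.

debawobga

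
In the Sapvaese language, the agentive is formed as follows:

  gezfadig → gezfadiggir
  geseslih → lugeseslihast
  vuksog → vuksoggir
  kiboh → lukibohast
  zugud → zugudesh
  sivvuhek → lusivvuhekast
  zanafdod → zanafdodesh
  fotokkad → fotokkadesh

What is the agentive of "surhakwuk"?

lusurhakwukast

zanafdod and vuksog both have last vowel 'o' yet inflect differently (zanafdodesh, vuksoggir), so the last vowel is not what conditions the rule; the final letter is.
"surhakwuk" ends in -k. The one such stem in the data (sivvuhek → lusivvuhekast) adds lu- … -ast around the stem, so the same rule applies.
The other patterns: stems ending in -d add -esh; stems ending in -g double the final consonant and add -ir.
So surhakwuk → lusurhakwukast.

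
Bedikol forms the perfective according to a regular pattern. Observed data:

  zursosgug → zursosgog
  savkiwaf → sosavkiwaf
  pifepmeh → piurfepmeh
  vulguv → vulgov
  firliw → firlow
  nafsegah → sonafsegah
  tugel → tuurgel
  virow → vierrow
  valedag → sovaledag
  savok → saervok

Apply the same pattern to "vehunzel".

veurhunzel

"vehunzel" has last vowel 'e'. The stems whose last vowel is 'e' (tugel → tuurgel, pifepmeh → piurfepmeh) insert -ur- after the first vowel.
The other patterns: stems whose last vowel is 'o' insert -er- after the first vowel; stems whose last vowel is 'a' add the prefix so-; stems whose last vowel is 'i' or 'u' change the last vowel to 'o'.
So vehunzel → veurhunzel.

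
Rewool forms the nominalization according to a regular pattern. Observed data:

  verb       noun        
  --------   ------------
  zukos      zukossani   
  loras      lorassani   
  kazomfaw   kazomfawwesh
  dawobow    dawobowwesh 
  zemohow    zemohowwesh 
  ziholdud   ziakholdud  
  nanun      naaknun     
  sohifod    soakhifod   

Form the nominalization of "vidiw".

vidiwwesh

loras and kazomfaw both have last vowel 'a' yet inflect differently (lorassani, kazomfawwesh), so the last vowel is not what conditions the rule; the final letter is.
"vidiw" ends in -w. The stems ending in -w (kazomfaw → kazomfawwesh, dawobow → dawobowwesh, zemohow → zemohowwesh) double the final consonant and add -esh.
So vidiw → vidiwwesh.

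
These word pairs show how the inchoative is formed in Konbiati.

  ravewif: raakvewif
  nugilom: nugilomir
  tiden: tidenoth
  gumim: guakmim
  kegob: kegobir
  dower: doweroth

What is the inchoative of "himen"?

himenoth

gumim and nugilom both end in -m yet inflect differently (guakmim, nugilomir), so the final letter is not what conditions the rule; the last vowel is.
"himen" has last vowel 'e'. The stems whose last vowel is 'e' (dower → doweroth, tiden → tidenoth) add -oth.
So himen → himenoth.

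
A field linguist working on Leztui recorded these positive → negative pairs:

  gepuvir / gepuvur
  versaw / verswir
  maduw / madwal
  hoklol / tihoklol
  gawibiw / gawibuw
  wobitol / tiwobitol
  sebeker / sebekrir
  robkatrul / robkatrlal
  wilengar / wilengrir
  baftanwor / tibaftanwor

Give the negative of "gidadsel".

gidadslir

maduw and gawibiw both end in -w yet inflect differently (madwal, gawibuw), so the final letter is not what conditions the rule; the last vowel is.
"gidadsel" has last vowel 'e'. The one such stem in the data (sebeker → sebekrir) deletes the last vowel and adds -ir (as do wilengar, versaw), so the same rule applies.
So gidadsel → gidadslir.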